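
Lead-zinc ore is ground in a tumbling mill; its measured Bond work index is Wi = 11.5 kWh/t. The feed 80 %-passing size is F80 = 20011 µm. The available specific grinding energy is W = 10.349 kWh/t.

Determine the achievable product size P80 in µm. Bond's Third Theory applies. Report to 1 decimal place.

W = 10 Wi (P80^-0.5 − F80^-0.5)
1/√P80 = 1/√F80 + W/(10·Wi)
  = 10.3490/(10·11.5) + 1/√20011 = 0.089991 + 0.007069 = 0.097060
P80 = (1/0.097060)² = 10.3029² = 106.15 µm

P80 = 106.1 µm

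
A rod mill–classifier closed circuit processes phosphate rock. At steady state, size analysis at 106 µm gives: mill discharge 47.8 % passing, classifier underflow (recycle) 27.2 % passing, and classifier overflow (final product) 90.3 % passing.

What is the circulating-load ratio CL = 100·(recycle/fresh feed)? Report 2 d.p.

Two-product formula at 106 µm:
(1+r)d = ru + o → r = (o−d)/(d−u)
r = (90.3 − 47.8)/(47.8 − 27.2) = 42.5/20.6 = 2.0631
CL = 100·r = 206.31 %

CL = 206.31 %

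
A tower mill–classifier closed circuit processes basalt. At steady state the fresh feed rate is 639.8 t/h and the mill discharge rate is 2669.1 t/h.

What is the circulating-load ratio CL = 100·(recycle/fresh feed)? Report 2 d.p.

Steady state: M = F + R.
R = M − F = 2669.1 − 639.8 = 2029.3 t/h
CL = 100·R/F = 100·2029.3/639.8 = 317.18 %

CL = 317.18 %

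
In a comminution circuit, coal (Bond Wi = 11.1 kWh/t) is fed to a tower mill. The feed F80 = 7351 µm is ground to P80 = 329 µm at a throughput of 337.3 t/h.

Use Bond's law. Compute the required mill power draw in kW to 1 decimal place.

P = 1627.5 kW

W = 10 Wi (P80^-0.5 − F80^-0.5)
W = 10·11.1·(1/√329 − 1/√7351) = 10·11.1·(0.043468) = 4.8250 kWh/t
Power = W × throughput = 4.8250 kWh/t × 337.3 t/h = 1627.5 kW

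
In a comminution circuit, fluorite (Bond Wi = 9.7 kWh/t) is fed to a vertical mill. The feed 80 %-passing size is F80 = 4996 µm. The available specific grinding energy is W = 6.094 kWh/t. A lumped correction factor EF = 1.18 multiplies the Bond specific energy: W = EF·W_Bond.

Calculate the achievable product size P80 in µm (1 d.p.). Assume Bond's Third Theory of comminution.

P80 = 220.2 µm

W = 10·Wi·[P80^(−½) − F80^(−½)]
W_Bond = W / EF = 6.094 / 1.18 = 5.1644 kWh/t
1/√P80 = 1/√F80 + W_Bond/(10·Wi)
  = 5.1644/(10·9.7) + 1/√4996 = 0.053241 + 0.014148 = 0.067389
P80 = (1/0.067389)² = 14.8392² = 220.20 µm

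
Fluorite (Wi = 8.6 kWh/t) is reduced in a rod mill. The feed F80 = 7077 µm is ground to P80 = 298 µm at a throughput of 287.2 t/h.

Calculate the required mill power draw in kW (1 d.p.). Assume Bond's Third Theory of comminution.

P = 1137.2 kW

W = 10·Wi·[P80^(−½) − F80^(−½)]
W = 10·8.6·(1/√298 − 1/√7077) = 10·8.6·(0.046041) = 3.9596 kWh/t
P = W·T = 3.9596·287.2 = 1137.2 kW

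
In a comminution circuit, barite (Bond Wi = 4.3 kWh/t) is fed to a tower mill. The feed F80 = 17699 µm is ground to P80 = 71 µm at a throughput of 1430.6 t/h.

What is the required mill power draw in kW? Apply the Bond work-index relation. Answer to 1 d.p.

W = 10 Wi (1/√P80 − 1/√F80)  [Bond]
W = 10·4.3·(1/√71 − 1/√17699) = 10·4.3·(0.111161) = 4.7799 kWh/t
Power = W × throughput = 4.7799 kWh/t × 1430.6 t/h = 6838.2 kW

P = 6838.2 kW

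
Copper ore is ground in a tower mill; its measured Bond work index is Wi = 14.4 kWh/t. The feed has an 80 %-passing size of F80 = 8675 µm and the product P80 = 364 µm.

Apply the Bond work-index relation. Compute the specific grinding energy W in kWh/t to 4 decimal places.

W = 10 Wi (P80^-0.5 − F80^-0.5)
1/√364 = 0.052414;  1/√8675 = 0.010737
W = 10·14.4·(0.052414 − 0.010737) = 6.0016 kWh/t

W = 6.0016 kWh/t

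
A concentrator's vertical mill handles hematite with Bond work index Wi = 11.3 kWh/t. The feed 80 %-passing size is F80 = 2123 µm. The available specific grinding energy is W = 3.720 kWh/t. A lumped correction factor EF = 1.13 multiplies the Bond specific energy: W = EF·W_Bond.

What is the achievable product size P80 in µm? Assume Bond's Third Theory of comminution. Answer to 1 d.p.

P80 = 386.9 µm

Bond: W = 10·Wi·(1/√P80 − 1/√F80)
W_Bond = W / EF = 3.720 / 1.13 = 3.2920 kWh/t
P80^(−½) = W_Bond/(10 Wi) + F80^(−½)
  = 3.2920/(10·11.3) + 1/√2123 = 0.029133 + 0.021703 = 0.050836
P80 = (1/0.050836)² = 19.6710² = 386.95 µm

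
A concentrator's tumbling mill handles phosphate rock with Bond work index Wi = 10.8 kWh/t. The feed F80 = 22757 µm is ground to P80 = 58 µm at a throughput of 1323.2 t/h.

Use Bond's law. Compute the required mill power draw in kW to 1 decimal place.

P = 17817.1 kW

Bond:  W = 10 Wi (1/√P − 1/√F)
W = 10·10.8·(1/√58 − 1/√22757) = 10·10.8·(0.124678) = 13.4652 kWh/t
P = W·T = 13.4652·1323.2 = 17817.1 kW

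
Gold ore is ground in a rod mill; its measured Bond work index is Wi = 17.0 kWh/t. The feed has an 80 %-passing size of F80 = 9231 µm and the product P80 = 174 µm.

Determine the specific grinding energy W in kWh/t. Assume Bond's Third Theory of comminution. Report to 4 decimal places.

W = 10 Wi (1/√P80 − 1/√F80)  [Bond]
1/√174 = 0.075810;  1/√9231 = 0.010408
W = 10·17.0·(0.075810 − 0.010408) = 11.1183 kWh/t

W = 11.1183 kWh/t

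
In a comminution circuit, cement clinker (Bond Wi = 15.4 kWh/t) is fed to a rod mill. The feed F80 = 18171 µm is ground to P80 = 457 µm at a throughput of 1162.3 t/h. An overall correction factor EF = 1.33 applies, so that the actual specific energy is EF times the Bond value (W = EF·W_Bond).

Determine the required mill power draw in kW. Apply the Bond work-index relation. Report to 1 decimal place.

P = 9370.0 kW

W_Bond = 10·Wi·(1/√P₈₀ − 1/√F₈₀)
W = 10·15.4·(1/√457 − 1/√18171) = 10·15.4·(0.039360) = 6.0614 kWh/t
Corrected W = EF·W_Bond = 1.33·6.0614 = 8.0616 kWh/t
P = W·T = 8.0616·1162.3 = 9370.0 kW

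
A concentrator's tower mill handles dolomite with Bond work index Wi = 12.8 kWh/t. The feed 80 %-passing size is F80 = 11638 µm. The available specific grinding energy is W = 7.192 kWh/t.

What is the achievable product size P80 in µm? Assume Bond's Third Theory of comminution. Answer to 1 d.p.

P80 = 233.4 µm

W = 10 Wi / √P80 − 10 Wi / √F80
⇒ 1/√P80 = W/(10·Wi) + 1/√F80
  = 7.1920/(10·12.8) + 1/√11638 = 0.056188 + 0.009270 = 0.065457
P80 = (1/0.065457)² = 15.2772² = 233.39 µm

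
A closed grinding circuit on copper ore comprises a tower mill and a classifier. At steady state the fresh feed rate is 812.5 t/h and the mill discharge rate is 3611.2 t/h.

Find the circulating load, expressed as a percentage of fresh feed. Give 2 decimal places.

CL = 344.46 %

Mill node: discharge = fresh + recycle.
R = M − F = 3611.2 − 812.5 = 2798.7 t/h
CL = 100·R/F = 100·2798.7/812.5 = 344.46 %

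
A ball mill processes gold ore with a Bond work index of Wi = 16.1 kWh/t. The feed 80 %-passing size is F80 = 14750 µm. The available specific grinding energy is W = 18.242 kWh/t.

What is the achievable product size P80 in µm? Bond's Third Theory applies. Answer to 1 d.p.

P80 = 67.7 µm

W = 10 Wi (1/√P80 − 1/√F80)  [Bond]
⇒ 1/√P80 = W/(10 Wi) + 1/√F80
  = 18.2420/(10·16.1) + 1/√14750 = 0.113304 + 0.008234 = 0.121538
P80 = (1/0.121538)² = 8.2279² = 67.70 µm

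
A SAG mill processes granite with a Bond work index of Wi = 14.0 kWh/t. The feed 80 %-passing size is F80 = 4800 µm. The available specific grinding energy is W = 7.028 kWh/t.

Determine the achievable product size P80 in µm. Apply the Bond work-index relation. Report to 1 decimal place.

W_Bond = 10·Wi·(1/√P₈₀ − 1/√F₈₀)
P80^(−½) = W/(10 Wi) + F80^(−½)
  = 7.0280/(10·14.0) + 1/√4800 = 0.050200 + 0.014434 = 0.064634
P80 = (1/0.064634)² = 15.4718² = 239.38 µm

P80 = 239.4 µm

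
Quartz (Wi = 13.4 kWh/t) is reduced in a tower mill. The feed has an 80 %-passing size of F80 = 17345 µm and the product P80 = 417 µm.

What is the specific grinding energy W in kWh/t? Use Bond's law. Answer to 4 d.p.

W = 5.5445 kWh/t

W = 10 Wi (1/√P80 − 1/√F80)  [Bond]
1/√417 = 0.048970;  1/√17345 = 0.007593
W = 10·13.4·(0.048970 − 0.007593) = 5.5445 kWh/t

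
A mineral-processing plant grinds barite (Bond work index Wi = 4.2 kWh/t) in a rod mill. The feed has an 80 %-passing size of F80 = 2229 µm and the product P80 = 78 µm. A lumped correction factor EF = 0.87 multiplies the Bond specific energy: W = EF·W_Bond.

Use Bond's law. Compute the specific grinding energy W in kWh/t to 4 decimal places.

W = 3.3634 kWh/t

W = 10 Wi (P80^-0.5 − F80^-0.5)
1/√78 = 0.113228;  1/√2229 = 0.021181
W = 10·4.2·(0.113228 − 0.021181) = 3.8660 kWh/t
With EF = 0.87: W = 3.8660·0.87 = 3.3634 kWh/t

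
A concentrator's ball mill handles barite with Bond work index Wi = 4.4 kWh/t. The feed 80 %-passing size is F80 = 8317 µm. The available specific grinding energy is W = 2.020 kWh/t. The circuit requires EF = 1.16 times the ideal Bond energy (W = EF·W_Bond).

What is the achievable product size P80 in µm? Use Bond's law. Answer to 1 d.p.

W = 10·Wi·(P80^(-½) − F80^(-½))
W_Bond = W / EF = 2.020 / 1.16 = 1.7414 kWh/t
⇒ 1/√P80 = W_Bond/(10 Wi) + 1/√F80
  = 1.7414/(10·4.4) + 1/√8317 = 0.039577 + 0.010965 = 0.050542
P80 = (1/0.050542)² = 19.7855² = 391.47 µm

P80 = 391.5 µm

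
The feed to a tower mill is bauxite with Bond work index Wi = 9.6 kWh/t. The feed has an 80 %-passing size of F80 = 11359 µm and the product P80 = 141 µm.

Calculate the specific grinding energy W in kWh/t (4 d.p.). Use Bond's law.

W = 7.1839 kWh/t

W = 10 Wi / √P80 − 10 Wi / √F80
1/√141 = 0.084215;  1/√11359 = 0.009383
W = 10·9.6·(0.084215 − 0.009383) = 7.1839 kWh/t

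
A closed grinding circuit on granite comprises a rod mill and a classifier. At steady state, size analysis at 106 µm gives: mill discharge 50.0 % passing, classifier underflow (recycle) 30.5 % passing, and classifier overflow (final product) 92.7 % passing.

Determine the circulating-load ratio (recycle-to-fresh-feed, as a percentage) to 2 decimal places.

CL = 218.97 %

Let r = R/F. Size balance at 106 µm:
Fd + Rd = Ru + Fo ⇒ R/F = (o−d)/(d−u)
r = (92.7 − 50.0)/(50.0 − 30.5) = 42.7/19.5 = 2.1897
CL = 100·r = 218.97 %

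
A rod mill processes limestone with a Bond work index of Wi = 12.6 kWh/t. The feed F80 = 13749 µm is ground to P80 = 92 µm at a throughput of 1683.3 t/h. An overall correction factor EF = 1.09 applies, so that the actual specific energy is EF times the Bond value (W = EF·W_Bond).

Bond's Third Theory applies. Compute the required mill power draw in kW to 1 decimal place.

P = 22131.0 kW

W = 10 Wi (P80^-0.5 − F80^-0.5)
W = 10·12.6·(1/√92 − 1/√13749) = 10·12.6·(0.095729) = 12.0618 kWh/t
Corrected W = EF·W_Bond = 1.09·12.0618 = 13.1474 kWh/t
P_mill = W·ṁ = 13.1474·1683.3 = 22131.0 kW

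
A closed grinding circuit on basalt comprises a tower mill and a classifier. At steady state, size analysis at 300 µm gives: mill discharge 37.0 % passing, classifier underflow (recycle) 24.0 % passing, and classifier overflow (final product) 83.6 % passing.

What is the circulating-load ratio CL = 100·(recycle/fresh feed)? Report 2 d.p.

Mass balance on the −300 µm fraction:
(1+r)·d = r·u + o ⇒ r = (o−d)/(d−u)
r = (83.6 − 37.0)/(37.0 − 24.0) = 46.6/13.0 = 3.5846
CL = 100·r = 358.46 %

CL = 358.46 %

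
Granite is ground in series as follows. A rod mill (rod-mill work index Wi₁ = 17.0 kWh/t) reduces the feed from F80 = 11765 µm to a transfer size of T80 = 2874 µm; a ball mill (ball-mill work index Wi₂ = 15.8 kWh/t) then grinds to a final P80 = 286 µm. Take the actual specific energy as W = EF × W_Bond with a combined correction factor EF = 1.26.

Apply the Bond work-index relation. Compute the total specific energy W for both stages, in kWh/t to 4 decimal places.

W = 10.0791 kWh/t

Bond: W = 10·Wi·(1/√P80 − 1/√F80)
Stage 1 (11765→2874 µm, Wi₁=17.0): W₁ = 10·17.0·(0.018653 − 0.009219) = 1.6038 kWh/t
Stage 2 (2874→286 µm, Wi₂=15.8): W₂ = 10·15.8·(0.059131 − 0.018653) = 6.3955 kWh/t
W = W₁ + W₂ = 1.6038 + 6.3955 = 7.9993 kWh/t
Corrected W = EF·W_Bond = 1.26·7.9993 = 10.0791 kWh/t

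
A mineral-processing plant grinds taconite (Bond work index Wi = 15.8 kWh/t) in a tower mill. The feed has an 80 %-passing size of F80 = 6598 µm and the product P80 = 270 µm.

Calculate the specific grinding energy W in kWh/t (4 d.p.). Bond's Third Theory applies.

W = 10·Wi·[P80^(−½) − F80^(−½)]
1/√270 = 0.060858;  1/√6598 = 0.012311
W = 10·15.8·(0.060858 − 0.012311) = 7.6704 kWh/t

W = 7.6704 kWh/t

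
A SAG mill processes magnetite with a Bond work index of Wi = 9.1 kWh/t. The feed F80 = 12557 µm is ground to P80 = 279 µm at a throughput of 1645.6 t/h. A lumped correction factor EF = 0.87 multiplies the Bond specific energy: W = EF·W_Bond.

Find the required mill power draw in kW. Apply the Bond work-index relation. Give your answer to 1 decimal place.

P = 6637.2 kW

W = 10 Wi (P80^-0.5 − F80^-0.5)
W = 10·9.1·(1/√279 − 1/√12557) = 10·9.1·(0.050944) = 4.6359 kWh/t
Corrected W = EF·W_Bond = 0.87·4.6359 = 4.0333 kWh/t
Mill draw = 4.0333 × 1645.6 = 6637.2 kW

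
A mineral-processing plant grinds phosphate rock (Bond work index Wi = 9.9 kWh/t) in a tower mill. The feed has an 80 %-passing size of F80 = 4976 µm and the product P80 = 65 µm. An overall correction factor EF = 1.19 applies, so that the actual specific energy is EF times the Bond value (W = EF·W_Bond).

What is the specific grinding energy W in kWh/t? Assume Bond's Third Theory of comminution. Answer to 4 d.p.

W = 12.9424 kWh/t

W = 10 Wi (1/√P80 − 1/√F80)  [Bond]
1/√65 = 0.124035;  1/√4976 = 0.014176
W = 10·9.9·(0.124035 − 0.014176) = 10.8760 kWh/t
Corrected W = EF·W_Bond = 1.19·10.8760 = 12.9424 kWh/t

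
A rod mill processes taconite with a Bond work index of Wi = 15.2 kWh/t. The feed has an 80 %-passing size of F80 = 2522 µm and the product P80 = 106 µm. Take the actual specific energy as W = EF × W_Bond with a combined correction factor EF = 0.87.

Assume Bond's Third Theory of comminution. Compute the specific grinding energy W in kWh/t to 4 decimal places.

W = 10.2110 kWh/t

Bond: W = 10·Wi·(1/√P80 − 1/√F80)
1/√106 = 0.097129;  1/√2522 = 0.019913
W = 10·15.2·(0.097129 − 0.019913) = 11.7368 kWh/t
W_actual = 0.87 × 11.7368 = 10.2110 kWh/t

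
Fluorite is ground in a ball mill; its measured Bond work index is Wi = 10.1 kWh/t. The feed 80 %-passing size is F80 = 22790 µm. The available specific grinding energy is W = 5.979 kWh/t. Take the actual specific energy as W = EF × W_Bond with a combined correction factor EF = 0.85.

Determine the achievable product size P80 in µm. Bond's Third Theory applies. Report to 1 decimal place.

P80 = 171.9 µm

W = 10 Wi / √P80 − 10 Wi / √F80
W_Bond = W / EF = 5.979 / 0.85 = 7.0341 kWh/t
P80^-0.5 = F80^-0.5 + W_Bond/(10 Wi)
  = 7.0341/(10·10.1) + 1/√22790 = 0.069645 + 0.006624 = 0.076269
P80 = (1/0.076269)² = 13.1115² = 171.91 µm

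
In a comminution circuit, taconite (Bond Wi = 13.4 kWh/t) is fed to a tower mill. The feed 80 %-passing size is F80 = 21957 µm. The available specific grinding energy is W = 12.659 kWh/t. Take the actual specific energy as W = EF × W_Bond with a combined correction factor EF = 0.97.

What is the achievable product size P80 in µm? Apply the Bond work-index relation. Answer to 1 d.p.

W = 10 Wi (1/√P80 − 1/√F80)  [Bond]
W_Bond = W / EF = 12.659 / 0.97 = 13.0505 kWh/t
P80^-0.5 = F80^-0.5 + W_Bond/(10 Wi)
  = 13.0505/(10·13.4) + 1/√21957 = 0.097392 + 0.006749 = 0.104141
P80 = (1/0.104141)² = 9.6024² = 92.21 µm

P80 = 92.2 µm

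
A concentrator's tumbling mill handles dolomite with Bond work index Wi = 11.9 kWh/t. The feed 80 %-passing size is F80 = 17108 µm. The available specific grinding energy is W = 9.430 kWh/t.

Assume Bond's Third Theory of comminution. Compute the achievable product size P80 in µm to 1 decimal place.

P80 = 132.5 µm

W_Bond = 10·Wi·(1/√P₈₀ − 1/√F₈₀)
1/√P80 = 1/√F80 + W/(10·Wi)
  = 9.4300/(10·11.9) + 1/√17108 = 0.079244 + 0.007645 = 0.086889
P80 = (1/0.086889)² = 11.5089² = 132.46 µm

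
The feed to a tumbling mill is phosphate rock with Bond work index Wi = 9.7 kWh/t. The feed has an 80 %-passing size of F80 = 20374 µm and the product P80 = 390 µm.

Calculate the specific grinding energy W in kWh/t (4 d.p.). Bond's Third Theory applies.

W = 10·Wi·(P80^(-½) − F80^(-½))
1/√390 = 0.050637;  1/√20374 = 0.007006
W = 10·9.7·(0.050637 − 0.007006) = 4.2322 kWh/t

W = 4.2322 kWh/t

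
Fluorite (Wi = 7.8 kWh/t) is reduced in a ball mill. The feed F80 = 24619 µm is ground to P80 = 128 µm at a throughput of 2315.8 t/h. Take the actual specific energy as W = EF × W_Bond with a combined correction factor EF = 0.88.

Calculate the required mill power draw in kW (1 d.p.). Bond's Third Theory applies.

P = 13036.8 kW

W = 10 Wi (1/√P80 − 1/√F80)  [Bond]
W = 10·7.8·(1/√128 − 1/√24619) = 10·7.8·(0.082015) = 6.3972 kWh/t
With EF = 0.88: W = 6.3972·0.88 = 5.6295 kWh/t
P = W·T = 5.6295·2315.8 = 13036.8 kW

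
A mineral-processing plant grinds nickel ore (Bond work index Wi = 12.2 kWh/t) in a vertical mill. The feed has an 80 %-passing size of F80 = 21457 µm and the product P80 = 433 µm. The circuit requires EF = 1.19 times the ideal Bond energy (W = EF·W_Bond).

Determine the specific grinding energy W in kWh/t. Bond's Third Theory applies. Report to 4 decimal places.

W = 5.9858 kWh/t

W = 10·Wi·(P80^(-½) − F80^(-½))
1/√433 = 0.048057;  1/√21457 = 0.006827
W = 10·12.2·(0.048057 − 0.006827) = 5.0301 kWh/t
With EF = 1.19: W = 5.0301·1.19 = 5.9858 kWh/t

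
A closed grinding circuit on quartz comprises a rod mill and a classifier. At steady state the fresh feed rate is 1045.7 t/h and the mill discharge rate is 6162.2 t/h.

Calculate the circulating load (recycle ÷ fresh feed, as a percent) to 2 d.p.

CL = 489.29 %

Steady state: M = F + R.
R = M − F = 6162.2 − 1045.7 = 5116.5 t/h
CL = 100·R/F = 100·5116.5/1045.7 = 489.29 %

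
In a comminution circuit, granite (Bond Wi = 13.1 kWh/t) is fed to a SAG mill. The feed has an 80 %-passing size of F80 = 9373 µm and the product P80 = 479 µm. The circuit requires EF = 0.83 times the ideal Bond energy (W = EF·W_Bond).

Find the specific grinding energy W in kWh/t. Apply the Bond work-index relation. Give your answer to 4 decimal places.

W = 3.8449 kWh/t

W_Bond = 10·Wi·(1/√P₈₀ − 1/√F₈₀)
1/√479 = 0.045691;  1/√9373 = 0.010329
W = 10·13.1·(0.045691 − 0.010329) = 4.6324 kWh/t
With EF = 0.83: W = 4.6324·0.83 = 3.8449 kWh/t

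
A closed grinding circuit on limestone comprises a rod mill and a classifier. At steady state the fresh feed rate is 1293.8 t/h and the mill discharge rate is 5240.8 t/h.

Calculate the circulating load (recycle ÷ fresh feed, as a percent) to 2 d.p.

CL = 305.07 %

Mill node: discharge = fresh + recycle.
R = M − F = 5240.8 − 1293.8 = 3947.0 t/h
CL = 100·R/F = 100·3947.0/1293.8 = 305.07 %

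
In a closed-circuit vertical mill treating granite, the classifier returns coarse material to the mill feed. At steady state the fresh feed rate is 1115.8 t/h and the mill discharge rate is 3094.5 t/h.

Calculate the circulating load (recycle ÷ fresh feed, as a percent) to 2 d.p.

CL = 177.33 %

Steady state: M = F + R.
R = M − F = 3094.5 − 1115.8 = 1978.7 t/h
CL = 100·R/F = 100·1978.7/1115.8 = 177.33 %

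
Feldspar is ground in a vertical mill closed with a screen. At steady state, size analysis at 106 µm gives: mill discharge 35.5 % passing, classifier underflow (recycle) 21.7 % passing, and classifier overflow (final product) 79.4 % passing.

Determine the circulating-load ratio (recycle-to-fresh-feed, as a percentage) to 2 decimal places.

Classifier node, passing 106 µm:
(1+r)·d = r·u + o ⇒ r = (o−d)/(d−u)
r = (79.4 − 35.5)/(35.5 − 21.7) = 43.9/13.8 = 3.1812
CL = 100·r = 318.12 %

CL = 318.12 %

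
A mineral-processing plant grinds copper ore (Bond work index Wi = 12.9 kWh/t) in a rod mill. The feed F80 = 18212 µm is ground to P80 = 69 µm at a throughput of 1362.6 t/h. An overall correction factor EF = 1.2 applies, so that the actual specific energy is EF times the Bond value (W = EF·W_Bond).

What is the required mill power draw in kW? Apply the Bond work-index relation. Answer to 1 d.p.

P = 23830.0 kW

W = 10·Wi·[P80^(−½) − F80^(−½)]
W = 10·12.9·(1/√69 − 1/√18212) = 10·12.9·(0.112976) = 14.5739 kWh/t
Apply correction: 14.5739 × 1.2 = 17.4887 kWh/t
Power = W × throughput = 17.4887 kWh/t × 1362.6 t/h = 23830.0 kW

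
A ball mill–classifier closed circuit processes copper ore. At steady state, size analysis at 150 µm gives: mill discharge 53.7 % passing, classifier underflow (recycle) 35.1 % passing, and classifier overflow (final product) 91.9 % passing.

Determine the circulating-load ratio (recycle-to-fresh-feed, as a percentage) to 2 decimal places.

Mass balance on the −150 µm fraction:
r = (o − d)/(d − u)
r = (91.9 − 53.7)/(53.7 − 35.1) = 38.2/18.6 = 2.0538
CL = 100·r = 205.38 %

CL = 205.38 %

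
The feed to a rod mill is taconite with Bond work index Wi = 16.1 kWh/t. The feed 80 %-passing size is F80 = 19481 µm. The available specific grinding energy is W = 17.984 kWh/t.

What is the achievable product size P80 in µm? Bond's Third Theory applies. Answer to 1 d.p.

P80 = 70.8 µm

Bond: W = 10·Wi·(1/√P80 − 1/√F80)
⇒ 1/√P80 = W/(10·Wi) + 1/√F80
  = 17.9840/(10·16.1) + 1/√19481 = 0.111702 + 0.007165 = 0.118867
P80 = (1/0.118867)² = 8.4128² = 70.78 µm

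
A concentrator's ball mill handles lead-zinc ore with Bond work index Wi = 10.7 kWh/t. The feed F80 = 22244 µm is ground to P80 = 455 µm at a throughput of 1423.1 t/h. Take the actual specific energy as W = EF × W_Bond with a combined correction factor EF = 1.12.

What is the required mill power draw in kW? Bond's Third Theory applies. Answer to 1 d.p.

Bond: W = 10·Wi·(1/√P80 − 1/√F80)
W = 10·10.7·(1/√455 − 1/√22244) = 10·10.7·(0.040176) = 4.2988 kWh/t
Corrected W = EF·W_Bond = 1.12·4.2988 = 4.8147 kWh/t
Mill draw = 4.8147 × 1423.1 = 6851.8 kW

P = 6851.8 kW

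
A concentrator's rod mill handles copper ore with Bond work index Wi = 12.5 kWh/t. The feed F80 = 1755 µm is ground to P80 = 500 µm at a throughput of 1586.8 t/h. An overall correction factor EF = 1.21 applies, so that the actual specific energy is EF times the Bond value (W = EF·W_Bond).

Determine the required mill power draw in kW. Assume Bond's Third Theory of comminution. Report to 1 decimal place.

W = 10·Wi·(P80^(-½) − F80^(-½))
W = 10·12.5·(1/√500 − 1/√1755) = 10·12.5·(0.020851) = 2.6064 kWh/t
With EF = 1.21: W = 2.6064·1.21 = 3.1537 kWh/t
P = W·T = 3.1537·1586.8 = 5004.3 kW

P = 5004.3 kW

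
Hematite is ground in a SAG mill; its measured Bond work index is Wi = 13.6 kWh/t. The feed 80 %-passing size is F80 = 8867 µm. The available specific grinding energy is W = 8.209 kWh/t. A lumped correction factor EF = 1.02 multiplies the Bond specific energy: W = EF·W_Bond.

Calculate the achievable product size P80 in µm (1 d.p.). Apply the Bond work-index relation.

P80 = 205.3 µm

W = 10·Wi·[P80^(−½) − F80^(−½)]
W_Bond = W / EF = 8.209 / 1.02 = 8.0480 kWh/t
1/√P80 = 1/√F80 + W_Bond/(10·Wi)
  = 8.0480/(10·13.6) + 1/√8867 = 0.059177 + 0.010620 = 0.069796
P80 = (1/0.069796)² = 14.3274² = 205.27 µm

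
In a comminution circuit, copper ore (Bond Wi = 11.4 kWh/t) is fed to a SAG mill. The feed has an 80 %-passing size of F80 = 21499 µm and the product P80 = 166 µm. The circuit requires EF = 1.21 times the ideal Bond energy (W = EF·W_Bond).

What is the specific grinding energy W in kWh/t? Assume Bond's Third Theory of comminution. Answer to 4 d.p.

W = 10 Wi (1/√P80 − 1/√F80)  [Bond]
1/√166 = 0.077615;  1/√21499 = 0.006820
W = 10·11.4·(0.077615 − 0.006820) = 8.0706 kWh/t
With EF = 1.21: W = 8.0706·1.21 = 9.7655 kWh/t

W = 9.7655 kWh/t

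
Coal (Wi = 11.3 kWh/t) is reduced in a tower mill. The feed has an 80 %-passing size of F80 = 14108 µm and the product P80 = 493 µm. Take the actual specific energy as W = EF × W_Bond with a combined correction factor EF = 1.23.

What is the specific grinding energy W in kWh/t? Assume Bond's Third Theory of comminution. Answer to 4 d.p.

W = 5.0896 kWh/t

Bond:  W = 10 Wi (1/√P − 1/√F)
1/√493 = 0.045038;  1/√14108 = 0.008419
W = 10·11.3·(0.045038 − 0.008419) = 4.1379 kWh/t
W_actual = 1.23 × 4.1379 = 5.0896 kWh/t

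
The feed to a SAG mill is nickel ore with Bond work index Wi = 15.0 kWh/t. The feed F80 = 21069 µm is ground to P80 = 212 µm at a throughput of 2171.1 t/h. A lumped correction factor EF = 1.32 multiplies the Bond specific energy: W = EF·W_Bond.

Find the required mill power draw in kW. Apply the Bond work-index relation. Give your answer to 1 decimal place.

Bond:  W = 10 Wi (1/√P − 1/√F)
W = 10·15.0·(1/√212 − 1/√21069) = 10·15.0·(0.061791) = 9.2686 kWh/t
Corrected W = EF·W_Bond = 1.32·9.2686 = 12.2346 kWh/t
P = W·T = 12.2346·2171.1 = 26562.6 kW

P = 26562.6 kW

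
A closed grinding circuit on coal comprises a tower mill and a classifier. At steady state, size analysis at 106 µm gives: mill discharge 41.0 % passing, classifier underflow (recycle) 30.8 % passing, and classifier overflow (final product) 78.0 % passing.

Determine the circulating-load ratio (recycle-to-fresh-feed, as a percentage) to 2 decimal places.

Two-product formula at 106 µm:
(1+r)·d = r·u + o ⇒ r = (o−d)/(d−u)
r = (78.0 − 41.0)/(41.0 − 30.8) = 37.0/10.2 = 3.6275
CL = 100·r = 362.75 %

CL = 362.75 %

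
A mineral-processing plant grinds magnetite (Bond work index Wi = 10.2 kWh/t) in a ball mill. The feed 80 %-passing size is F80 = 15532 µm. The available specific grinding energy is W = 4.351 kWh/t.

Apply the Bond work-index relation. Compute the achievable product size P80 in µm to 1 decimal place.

P80 = 389.3 µm

W = 10 Wi (P80^-0.5 − F80^-0.5)
⇒ 1/√P80 = W/(10 Wi) + 1/√F80
  = 4.3510/(10·10.2) + 1/√15532 = 0.042657 + 0.008024 = 0.050681
P80 = (1/0.050681)² = 19.7313² = 389.33 µm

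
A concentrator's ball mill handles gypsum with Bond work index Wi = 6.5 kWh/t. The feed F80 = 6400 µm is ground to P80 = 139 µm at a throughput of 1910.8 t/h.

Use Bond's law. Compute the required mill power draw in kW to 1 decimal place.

Bond:  W = 10 Wi (1/√P − 1/√F)
W = 10·6.5·(1/√139 − 1/√6400) = 10·6.5·(0.072319) = 4.7007 kWh/t
P = W·T = 4.7007·1910.8 = 8982.2 kW

P = 8982.2 kW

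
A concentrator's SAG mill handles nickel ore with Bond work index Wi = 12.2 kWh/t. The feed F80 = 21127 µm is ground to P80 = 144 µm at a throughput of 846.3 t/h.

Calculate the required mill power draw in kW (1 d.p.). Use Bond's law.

P = 7893.7 kW

W = 10 Wi (P80^-0.5 − F80^-0.5)
W = 10·12.2·(1/√144 − 1/√21127) = 10·12.2·(0.076453) = 9.3273 kWh/t
P = W·T = 9.3273·846.3 = 7893.7 kW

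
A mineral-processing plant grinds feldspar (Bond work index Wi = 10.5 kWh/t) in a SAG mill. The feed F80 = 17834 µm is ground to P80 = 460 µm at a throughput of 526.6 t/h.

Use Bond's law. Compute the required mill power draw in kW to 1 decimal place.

P = 2164.0 kW

Bond:  W = 10 Wi (1/√P − 1/√F)
W = 10·10.5·(1/√460 − 1/√17834) = 10·10.5·(0.039137) = 4.1094 kWh/t
Mill draw = 4.1094 × 526.6 = 2164.0 kW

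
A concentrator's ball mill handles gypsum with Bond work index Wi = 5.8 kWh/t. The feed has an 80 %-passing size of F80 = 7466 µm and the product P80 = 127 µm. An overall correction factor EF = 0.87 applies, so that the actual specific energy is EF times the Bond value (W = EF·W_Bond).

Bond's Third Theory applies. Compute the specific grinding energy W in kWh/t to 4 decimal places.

W = 10 Wi (P80^-0.5 − F80^-0.5)
1/√127 = 0.088736;  1/√7466 = 0.011573
W = 10·5.8·(0.088736 − 0.011573) = 4.4754 kWh/t
Corrected W = EF·W_Bond = 0.87·4.4754 = 3.8936 kWh/t

W = 3.8936 kWh/t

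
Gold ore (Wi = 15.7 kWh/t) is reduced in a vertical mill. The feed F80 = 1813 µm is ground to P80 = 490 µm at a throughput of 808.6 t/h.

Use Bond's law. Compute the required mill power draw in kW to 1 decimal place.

W_Bond = 10·Wi·(1/√P₈₀ − 1/√F₈₀)
W = 10·15.7·(1/√490 − 1/√1813) = 10·15.7·(0.021690) = 3.4053 kWh/t
P_mill = W·ṁ = 3.4053·808.6 = 2753.5 kW

P = 2753.5 kW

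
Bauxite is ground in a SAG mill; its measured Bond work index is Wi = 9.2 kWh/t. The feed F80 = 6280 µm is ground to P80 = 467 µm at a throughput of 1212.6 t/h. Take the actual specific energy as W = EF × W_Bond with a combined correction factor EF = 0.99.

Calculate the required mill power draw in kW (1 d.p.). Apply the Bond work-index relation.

Bond: W = 10·Wi·(1/√P80 − 1/√F80)
W = 10·9.2·(1/√467 − 1/√6280) = 10·9.2·(0.033656) = 3.0963 kWh/t
With EF = 0.99: W = 3.0963·0.99 = 3.0654 kWh/t
Mill draw = 3.0654 × 1212.6 = 3717.0 kW

P = 3717.0 kW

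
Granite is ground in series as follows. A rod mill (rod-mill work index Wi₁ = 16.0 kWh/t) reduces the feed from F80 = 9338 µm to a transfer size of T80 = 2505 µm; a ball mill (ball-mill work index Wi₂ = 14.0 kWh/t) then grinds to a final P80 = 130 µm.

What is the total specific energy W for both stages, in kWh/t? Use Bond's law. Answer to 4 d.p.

W = 10 Wi (P80^-0.5 − F80^-0.5)
Stage 1 (9338→2505 µm, Wi₁=16.0): W₁ = 10·16.0·(0.019980 − 0.010348) = 1.5411 kWh/t
Stage 2 (2505→130 µm, Wi₂=14.0): W₂ = 10·14.0·(0.087706 − 0.019980) = 9.4816 kWh/t
W = W₁ + W₂ = 1.5411 + 9.4816 = 11.0227 kWh/t

W = 11.0227 kWh/t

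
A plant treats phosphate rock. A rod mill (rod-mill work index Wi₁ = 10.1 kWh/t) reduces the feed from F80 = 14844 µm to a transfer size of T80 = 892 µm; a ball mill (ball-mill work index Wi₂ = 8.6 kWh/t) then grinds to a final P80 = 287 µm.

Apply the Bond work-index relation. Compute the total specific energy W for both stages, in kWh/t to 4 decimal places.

W = 4.7497 kWh/t

W = 10 Wi (P80^-0.5 − F80^-0.5)
Stage 1 (14844→892 µm, Wi₁=10.1): W₁ = 10·10.1·(0.033482 − 0.008208) = 2.5527 kWh/t
Stage 2 (892→287 µm, Wi₂=8.6): W₂ = 10·8.6·(0.059028 − 0.033482) = 2.1969 kWh/t
W = W₁ + W₂ = 2.5527 + 2.1969 = 4.7497 kWh/t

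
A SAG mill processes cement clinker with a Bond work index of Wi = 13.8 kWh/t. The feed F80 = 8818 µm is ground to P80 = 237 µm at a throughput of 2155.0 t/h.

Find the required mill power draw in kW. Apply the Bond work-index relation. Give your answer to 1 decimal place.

P = 16150.6 kW

W = 10 Wi (P80^-0.5 − F80^-0.5)
W = 10·13.8·(1/√237 − 1/√8818) = 10·13.8·(0.054308) = 7.4945 kWh/t
Power = W × throughput = 7.4945 kWh/t × 2155.0 t/h = 16150.6 kW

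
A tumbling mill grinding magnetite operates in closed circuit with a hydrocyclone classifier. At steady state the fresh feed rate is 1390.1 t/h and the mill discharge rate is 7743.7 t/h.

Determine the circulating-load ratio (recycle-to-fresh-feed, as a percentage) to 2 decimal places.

M = F + R at steady state, so:
R = M − F = 7743.7 − 1390.1 = 6353.6 t/h
CL = 100·R/F = 100·6353.6/1390.1 = 457.06 %

CL = 457.06 %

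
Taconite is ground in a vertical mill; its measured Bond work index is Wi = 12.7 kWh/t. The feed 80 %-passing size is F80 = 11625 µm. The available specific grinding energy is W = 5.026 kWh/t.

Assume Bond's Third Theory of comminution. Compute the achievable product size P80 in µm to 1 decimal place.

P80 = 419.1 µm

W = 10·Wi·[P80^(−½) − F80^(−½)]
1/√P80 = 1/√F80 + W/(10·Wi)
  = 5.0260/(10·12.7) + 1/√11625 = 0.039575 + 0.009275 = 0.048850
P80 = (1/0.048850)² = 20.4710² = 419.06 µm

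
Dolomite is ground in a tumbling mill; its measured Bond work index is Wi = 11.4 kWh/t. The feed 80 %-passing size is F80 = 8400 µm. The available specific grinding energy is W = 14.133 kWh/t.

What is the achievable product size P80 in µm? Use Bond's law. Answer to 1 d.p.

P80 = 55.0 µm

W = 10·Wi·(P80^(-½) − F80^(-½))
⇒ 1/√P80 = W/(10 Wi) + 1/√F80
  = 14.1330/(10·11.4) + 1/√8400 = 0.123974 + 0.010911 = 0.134885
P80 = (1/0.134885)² = 7.4137² = 54.96 µm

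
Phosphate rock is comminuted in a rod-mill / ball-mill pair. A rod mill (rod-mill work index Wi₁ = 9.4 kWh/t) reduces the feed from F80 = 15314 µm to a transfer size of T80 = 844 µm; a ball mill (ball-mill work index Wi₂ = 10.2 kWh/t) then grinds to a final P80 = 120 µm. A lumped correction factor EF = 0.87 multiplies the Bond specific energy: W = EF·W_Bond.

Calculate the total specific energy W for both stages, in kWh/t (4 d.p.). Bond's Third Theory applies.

W = 7.2004 kWh/t

Bond: W = 10·Wi·(1/√P80 − 1/√F80)
Stage 1 (15314→844 µm, Wi₁=9.4): W₁ = 10·9.4·(0.034421 − 0.008081) = 2.4760 kWh/t
Stage 2 (844→120 µm, Wi₂=10.2): W₂ = 10·10.2·(0.091287 − 0.034421) = 5.8003 kWh/t
W = W₁ + W₂ = 2.4760 + 5.8003 = 8.2763 kWh/t
Corrected W = EF·W_Bond = 0.87·8.2763 = 7.2004 kWh/t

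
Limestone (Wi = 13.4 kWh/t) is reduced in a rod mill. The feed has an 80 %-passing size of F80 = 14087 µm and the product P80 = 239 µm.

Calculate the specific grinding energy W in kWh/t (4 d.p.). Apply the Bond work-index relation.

W = 10·Wi·(P80^(-½) − F80^(-½))
1/√239 = 0.064685;  1/√14087 = 0.008425
W = 10·13.4·(0.064685 − 0.008425) = 7.5387 kWh/t

W = 7.5387 kWh/t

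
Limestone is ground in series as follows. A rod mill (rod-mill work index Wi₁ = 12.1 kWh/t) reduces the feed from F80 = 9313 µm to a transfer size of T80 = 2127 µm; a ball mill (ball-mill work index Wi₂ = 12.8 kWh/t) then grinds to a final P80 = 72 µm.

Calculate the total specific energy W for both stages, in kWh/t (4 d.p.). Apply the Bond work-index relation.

W = 10·Wi·[P80^(−½) − F80^(−½)]
Stage 1 (9313→2127 µm, Wi₁=12.1): W₁ = 10·12.1·(0.021683 − 0.010362) = 1.3698 kWh/t
Stage 2 (2127→72 µm, Wi₂=12.8): W₂ = 10·12.8·(0.117851 − 0.021683) = 12.3095 kWh/t
W = W₁ + W₂ = 1.3698 + 12.3095 = 13.6793 kWh/t

W = 13.6793 kWh/t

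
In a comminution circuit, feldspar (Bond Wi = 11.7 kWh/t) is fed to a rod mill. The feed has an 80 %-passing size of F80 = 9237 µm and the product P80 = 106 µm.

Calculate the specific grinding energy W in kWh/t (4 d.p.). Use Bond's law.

W = 10.1467 kWh/t

W = 10 Wi / √P80 − 10 Wi / √F80
1/√106 = 0.097129;  1/√9237 = 0.010405
W = 10·11.7·(0.097129 − 0.010405) = 10.1467 kWh/t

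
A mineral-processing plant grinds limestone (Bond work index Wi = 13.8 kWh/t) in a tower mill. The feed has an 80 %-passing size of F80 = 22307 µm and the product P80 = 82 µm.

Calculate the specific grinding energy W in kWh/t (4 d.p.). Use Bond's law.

W = 10·Wi·[P80^(−½) − F80^(−½)]
1/√82 = 0.110432;  1/√22307 = 0.006695
W = 10·13.8·(0.110432 − 0.006695) = 14.3156 kWh/t

W = 14.3156 kWh/t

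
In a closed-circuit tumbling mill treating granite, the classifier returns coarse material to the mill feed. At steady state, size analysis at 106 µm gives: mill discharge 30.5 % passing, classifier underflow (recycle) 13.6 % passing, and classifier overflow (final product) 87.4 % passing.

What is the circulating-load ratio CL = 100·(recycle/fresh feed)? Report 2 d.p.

Balance %-passing 106 µm (r = R/F):
(1+r)·d = r·u + o ⇒ r = (o−d)/(d−u)
r = (87.4 − 30.5)/(30.5 − 13.6) = 56.9/16.9 = 3.3669
CL = 100·r = 336.69 %

CL = 336.69 %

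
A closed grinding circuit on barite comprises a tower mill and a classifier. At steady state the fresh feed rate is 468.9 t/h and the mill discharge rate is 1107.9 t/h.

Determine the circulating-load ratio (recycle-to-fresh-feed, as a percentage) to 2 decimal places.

CL = 136.28 %

M = F + R at steady state, so:
R = M − F = 1107.9 − 468.9 = 639.0 t/h
CL = 100·R/F = 100·639.0/468.9 = 136.28 %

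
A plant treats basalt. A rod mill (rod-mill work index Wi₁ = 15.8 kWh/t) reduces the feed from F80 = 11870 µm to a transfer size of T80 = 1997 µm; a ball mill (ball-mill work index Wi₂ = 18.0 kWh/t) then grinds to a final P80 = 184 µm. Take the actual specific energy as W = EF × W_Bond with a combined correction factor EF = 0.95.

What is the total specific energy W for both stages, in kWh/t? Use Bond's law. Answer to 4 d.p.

W = 10·Wi·(P80^(-½) − F80^(-½))
Stage 1 (11870→1997 µm, Wi₁=15.8): W₁ = 10·15.8·(0.022377 − 0.009179) = 2.0854 kWh/t
Stage 2 (1997→184 µm, Wi₂=18.0): W₂ = 10·18.0·(0.073721 − 0.022377) = 9.2418 kWh/t
W = W₁ + W₂ = 2.0854 + 9.2418 = 11.3273 kWh/t
Apply correction: 11.3273 × 0.95 = 10.7609 kWh/t

W = 10.7609 kWh/t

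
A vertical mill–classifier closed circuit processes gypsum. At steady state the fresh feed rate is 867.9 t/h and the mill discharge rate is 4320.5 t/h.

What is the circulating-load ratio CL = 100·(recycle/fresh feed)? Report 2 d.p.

Steady state: M = F + R.
R = M − F = 4320.5 − 867.9 = 3452.6 t/h
CL = 100·R/F = 100·3452.6/867.9 = 397.81 %

CL = 397.81 %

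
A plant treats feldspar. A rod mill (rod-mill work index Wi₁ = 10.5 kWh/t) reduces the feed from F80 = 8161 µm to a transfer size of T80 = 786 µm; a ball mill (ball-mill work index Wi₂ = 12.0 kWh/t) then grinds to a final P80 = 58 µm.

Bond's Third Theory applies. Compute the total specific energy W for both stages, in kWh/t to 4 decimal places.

W_Bond = 10·Wi·(1/√P₈₀ − 1/√F₈₀)
Stage 1 (8161→786 µm, Wi₁=10.5): W₁ = 10·10.5·(0.035669 − 0.011070) = 2.5829 kWh/t
Stage 2 (786→58 µm, Wi₂=12.0): W₂ = 10·12.0·(0.131306 − 0.035669) = 11.4765 kWh/t
W = W₁ + W₂ = 2.5829 + 11.4765 = 14.0594 kWh/t

W = 14.0594 kWh/t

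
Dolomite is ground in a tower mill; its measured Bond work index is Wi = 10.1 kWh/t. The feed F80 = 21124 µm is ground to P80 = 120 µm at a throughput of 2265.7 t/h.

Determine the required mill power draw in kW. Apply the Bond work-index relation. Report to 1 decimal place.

P = 19315.3 kW

W_Bond = 10·Wi·(1/√P₈₀ − 1/√F₈₀)
W = 10·10.1·(1/√120 − 1/√21124) = 10·10.1·(0.084407) = 8.5251 kWh/t
Power = W × throughput = 8.5251 kWh/t × 2265.7 t/h = 19315.3 kW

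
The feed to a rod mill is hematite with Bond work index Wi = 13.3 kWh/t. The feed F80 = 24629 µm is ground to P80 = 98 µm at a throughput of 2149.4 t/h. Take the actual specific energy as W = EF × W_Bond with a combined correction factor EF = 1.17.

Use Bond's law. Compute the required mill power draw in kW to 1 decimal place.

W_Bond = 10·Wi·(1/√P₈₀ − 1/√F₈₀)
W = 10·13.3·(1/√98 − 1/√24629) = 10·13.3·(0.094643) = 12.5876 kWh/t
Apply correction: 12.5876 × 1.17 = 14.7274 kWh/t
Mill draw = 14.7274 × 2149.4 = 31655.1 kW

P = 31655.1 kW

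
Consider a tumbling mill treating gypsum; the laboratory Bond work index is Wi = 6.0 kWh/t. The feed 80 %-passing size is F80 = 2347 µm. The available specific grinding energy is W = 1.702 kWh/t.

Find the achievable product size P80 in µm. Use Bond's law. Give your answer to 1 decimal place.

P80 = 416.4 µm

Bond:  W = 10 Wi (1/√P − 1/√F)
P80^-0.5 = F80^-0.5 + W/(10 Wi)
  = 1.7020/(10·6.0) + 1/√2347 = 0.028367 + 0.020642 = 0.049008
P80 = (1/0.049008)² = 20.4047² = 416.35 µm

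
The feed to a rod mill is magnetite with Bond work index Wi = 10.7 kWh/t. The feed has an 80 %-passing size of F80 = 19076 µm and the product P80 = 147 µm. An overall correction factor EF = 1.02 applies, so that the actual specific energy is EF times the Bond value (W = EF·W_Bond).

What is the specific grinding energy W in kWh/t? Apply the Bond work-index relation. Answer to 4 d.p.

W = 8.2115 kWh/t

W_Bond = 10·Wi·(1/√P₈₀ − 1/√F₈₀)
1/√147 = 0.082479;  1/√19076 = 0.007240
W = 10·10.7·(0.082479 − 0.007240) = 8.0505 kWh/t
W_actual = 1.02 × 8.0505 = 8.2115 kWh/t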